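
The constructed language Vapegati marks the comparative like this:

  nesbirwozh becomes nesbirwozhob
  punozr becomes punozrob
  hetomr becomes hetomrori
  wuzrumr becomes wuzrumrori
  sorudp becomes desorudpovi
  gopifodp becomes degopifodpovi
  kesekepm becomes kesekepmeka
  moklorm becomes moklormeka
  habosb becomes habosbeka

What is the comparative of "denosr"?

denosreka

punozr and hetomr both end in -r yet inflect differently (punozrob, hetomrori), so the final letter is not what conditions the rule; the second-to-last letter is.
"denosr" has second-to-last letter 's'. The one such stem in the data (habosb → habosbeka) adds -eka, so the same rule applies.
So denosr → denosreka.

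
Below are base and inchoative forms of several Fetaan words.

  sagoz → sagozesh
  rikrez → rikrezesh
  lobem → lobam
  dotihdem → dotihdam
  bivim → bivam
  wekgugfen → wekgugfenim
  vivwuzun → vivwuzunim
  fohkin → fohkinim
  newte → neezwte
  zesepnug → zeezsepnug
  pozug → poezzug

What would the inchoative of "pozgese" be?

poezzgese

"pozgese" ends in -e. The one such stem in the data (newte → neezwte) inserts -ez- after the first vowel (as do zesepnug, pozug), so the same rule applies.
The other patterns: stems ending in -z add -esh; stems ending in -m change the last vowel to 'a'; stems ending in -n add -im.
So pozgese → poezzgese.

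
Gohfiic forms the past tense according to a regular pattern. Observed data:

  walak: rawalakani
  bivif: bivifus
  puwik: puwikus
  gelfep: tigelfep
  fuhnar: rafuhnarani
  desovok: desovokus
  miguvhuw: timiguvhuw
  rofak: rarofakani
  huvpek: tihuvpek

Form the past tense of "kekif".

kekifus

rofak and desovok both end in -k yet inflect differently (rarofakani, desovokus), so the final letter is not what conditions the rule; the last vowel is.
"kekif" has last vowel 'i'. The stems whose last vowel is 'i' (bivif → bivifus, puwik → puwikus) add -us.
The other patterns: stems whose last vowel is 'a' add ra- … -ani around the stem; stems whose last vowel is 'e' or 'u' add the prefix ti-.
So kekif → kekifus.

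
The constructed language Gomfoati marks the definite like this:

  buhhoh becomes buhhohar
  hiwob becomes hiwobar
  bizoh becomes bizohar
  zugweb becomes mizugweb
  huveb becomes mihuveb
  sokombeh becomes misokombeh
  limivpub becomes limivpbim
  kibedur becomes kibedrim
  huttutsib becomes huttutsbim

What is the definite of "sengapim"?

sengapmim

hiwob and zugweb both end in -b yet inflect differently (hiwobar, mizugweb), so the final letter is not what conditions the rule; the last vowel is.
"sengapim" has last vowel 'i'. The one such stem in the data (huttutsib → huttutsbim) deletes the last vowel and adds -im (as do limivpub, kibedur), so the same rule applies.
So sengapim → sengapmim.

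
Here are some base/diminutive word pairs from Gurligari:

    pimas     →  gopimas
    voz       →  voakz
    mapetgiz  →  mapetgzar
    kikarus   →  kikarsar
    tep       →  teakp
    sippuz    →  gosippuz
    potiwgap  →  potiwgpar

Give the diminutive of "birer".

voz and sippuz both end in -z yet inflect differently (voakz, gosippuz), so the final letter is not what conditions the rule; the number of vowels is.
"birer" has 2 vowels. The stems with 2 vowels (sippuz → gosippuz, pimas → gopimas) add the prefix go-.
So birer → gobirer.

gobirer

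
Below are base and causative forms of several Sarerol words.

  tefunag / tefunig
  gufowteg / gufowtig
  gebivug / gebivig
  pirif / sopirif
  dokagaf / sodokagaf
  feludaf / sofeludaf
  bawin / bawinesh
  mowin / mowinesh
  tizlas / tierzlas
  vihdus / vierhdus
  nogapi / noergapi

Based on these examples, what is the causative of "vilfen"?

tefunag and dokagaf both have last vowel 'a' yet inflect differently (tefunig, sodokagaf), so the last vowel is not what conditions the rule; the final letter is.
"vilfen" ends in -n. The stems ending in -n (bawin → bawinesh, mowin → mowinesh) add -esh.
The other patterns: stems ending in -g change the last vowel to 'i'; stems ending in -f add the prefix so-; stems ending in -i or -s insert -er- after the first vowel.
So vilfen → vilfenesh.

vilfenesh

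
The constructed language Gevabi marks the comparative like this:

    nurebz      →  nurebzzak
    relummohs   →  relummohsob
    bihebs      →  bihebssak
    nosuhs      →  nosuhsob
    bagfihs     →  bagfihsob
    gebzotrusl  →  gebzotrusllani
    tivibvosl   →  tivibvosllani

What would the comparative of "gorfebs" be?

gorfebssak

bihebs and nosuhs both end in -s yet inflect differently (bihebssak, nosuhsob), so the final letter is not what conditions the rule; the second-to-last letter is.
"gorfebs" has second-to-last letter 'b'. The stems whose second-to-last letter is 'b' (bihebs → bihebssak, nurebz → nurebzzak) double the final consonant and add -ak.
The other patterns: stems whose second-to-last letter is 'h' add -ob; stems whose second-to-last letter is 's' double the final consonant and add -ani.
So gorfebs → gorfebssak.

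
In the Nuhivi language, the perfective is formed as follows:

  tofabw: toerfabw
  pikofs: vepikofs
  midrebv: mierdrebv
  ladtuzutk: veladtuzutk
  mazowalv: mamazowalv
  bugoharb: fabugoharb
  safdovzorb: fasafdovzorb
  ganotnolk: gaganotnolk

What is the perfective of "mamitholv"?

mazowalv and midrebv both end in -v yet inflect differently (mamazowalv, mierdrebv), so the final letter is not what conditions the rule; the second-to-last letter is.
"mamitholv" has second-to-last letter 'l'. The stems whose second-to-last letter is 'l' (ganotnolk → gaganotnolk, mazowalv → mamazowalv) repeat the first consonant+vowel as a prefix.
So mamitholv → mamamitholv.

mamamitholv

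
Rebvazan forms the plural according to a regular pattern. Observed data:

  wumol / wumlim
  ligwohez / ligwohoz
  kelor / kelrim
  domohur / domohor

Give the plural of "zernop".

"zernop" has last vowel 'o'. The stems whose last vowel is 'o' (kelor → kelrim, wumol → wumlim) delete the last vowel and add -im.
The other pattern: stems whose last vowel is 'e' or 'u' change the last vowel to 'o'.
So zernop → zernpim.

zernpim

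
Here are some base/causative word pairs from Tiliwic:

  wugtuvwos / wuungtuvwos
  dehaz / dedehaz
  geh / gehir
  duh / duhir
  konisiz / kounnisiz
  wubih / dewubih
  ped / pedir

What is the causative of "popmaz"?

duh and wubih both end in -h yet inflect differently (duhir, dewubih), so the final letter is not what conditions the rule; the number of vowels is.
"popmaz" has 2 vowels. The stems with 2 vowels (wubih → dewubih, dehaz → dedehaz) add the prefix de-.
The other patterns: stems with 1 vowel add -ir; stems with 3 vowels insert -un- after the first vowel.
So popmaz → depopmaz.

depopmaz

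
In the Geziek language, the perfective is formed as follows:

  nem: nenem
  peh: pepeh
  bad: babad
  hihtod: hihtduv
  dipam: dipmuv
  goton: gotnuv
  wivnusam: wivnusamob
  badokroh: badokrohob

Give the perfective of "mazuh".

mazhuv

bad and hihtod both end in -d yet inflect differently (babad, hihtduv), so the final letter is not what conditions the rule; the number of vowels is.
"mazuh" has 2 vowels. The stems with 2 vowels (hihtod → hihtduv, dipam → dipmuv, goton → gotnuv) delete the last vowel and add -uv.
The other patterns: stems with 1 vowel repeat the first consonant+vowel as a prefix; stems with 3 vowels add -ob.
So mazuh → mazhuv.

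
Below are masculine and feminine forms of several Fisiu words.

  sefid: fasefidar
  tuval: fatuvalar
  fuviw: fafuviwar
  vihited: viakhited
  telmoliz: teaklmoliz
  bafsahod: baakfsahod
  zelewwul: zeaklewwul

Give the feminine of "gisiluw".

giaksiluw

"gisiluw" has 3 vowels. The stems with 3 vowels (vihited → viakhited, telmoliz → teaklmoliz, bafsahod → baakfsahod) insert -ak- after the first vowel.
The other pattern: stems with 2 vowels add fa- … -ar around the stem.
So gisiluw → giaksiluw.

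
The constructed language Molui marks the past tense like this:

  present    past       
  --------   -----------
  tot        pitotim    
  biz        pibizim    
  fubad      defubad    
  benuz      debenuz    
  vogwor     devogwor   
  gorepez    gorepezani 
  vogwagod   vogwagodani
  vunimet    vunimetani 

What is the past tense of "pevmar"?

biz and benuz both end in -z yet inflect differently (pibizim, debenuz), so the final letter is not what conditions the rule; the number of vowels is.
"pevmar" has 2 vowels. The stems with 2 vowels (fubad → defubad, benuz → debenuz, vogwor → devogwor) add the prefix de-.
The other patterns: stems with 1 vowel add pi- … -im around the stem; stems with 3 vowels add -ani.
So pevmar → depevmar.

depevmar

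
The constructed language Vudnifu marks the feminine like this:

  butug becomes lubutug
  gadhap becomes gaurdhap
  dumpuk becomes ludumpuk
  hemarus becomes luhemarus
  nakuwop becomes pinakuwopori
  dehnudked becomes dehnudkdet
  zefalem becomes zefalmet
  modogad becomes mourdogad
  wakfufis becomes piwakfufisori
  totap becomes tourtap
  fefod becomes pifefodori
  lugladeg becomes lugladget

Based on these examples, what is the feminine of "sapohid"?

pisapohidori

modogad and dehnudked both end in -d yet inflect differently (mourdogad, dehnudkdet), so the final letter is not what conditions the rule; the last vowel is.
"sapohid" has last vowel 'i'. The one such stem in the data (wakfufis → piwakfufisori) adds pi- … -ori around the stem, so the same rule applies.
So sapohid → pisapohidori.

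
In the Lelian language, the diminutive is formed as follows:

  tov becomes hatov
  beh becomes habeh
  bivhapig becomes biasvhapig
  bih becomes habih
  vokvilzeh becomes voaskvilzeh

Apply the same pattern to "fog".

hafog

vokvilzeh and beh both end in -h yet inflect differently (voaskvilzeh, habeh), so the final letter is not what conditions the rule; the number of vowels is.
"fog" has 1 vowel. The stems with 1 vowel (tov → hatov, beh → habeh, bih → habih) add the prefix ha-.
So fog → hafog.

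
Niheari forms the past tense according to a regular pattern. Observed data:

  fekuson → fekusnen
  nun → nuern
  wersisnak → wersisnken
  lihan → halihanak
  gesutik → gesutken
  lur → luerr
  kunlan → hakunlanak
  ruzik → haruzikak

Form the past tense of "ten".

teern

nun and kunlan both end in -n yet inflect differently (nuern, hakunlanak), so the final letter is not what conditions the rule; the number of vowels is.
"ten" has 1 vowel. The stems with 1 vowel (lur → luerr, nun → nuern) insert -er- after the first vowel.
So ten → teern.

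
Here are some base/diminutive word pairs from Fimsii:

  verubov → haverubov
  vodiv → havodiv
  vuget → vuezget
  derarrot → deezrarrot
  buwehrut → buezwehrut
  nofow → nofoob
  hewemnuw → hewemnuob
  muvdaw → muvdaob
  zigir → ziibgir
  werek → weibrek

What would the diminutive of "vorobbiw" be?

verubov and derarrot both have last vowel 'o' yet inflect differently (haverubov, deezrarrot), so the last vowel is not what conditions the rule; the final letter is.
"vorobbiw" ends in -w. The stems ending in -w (nofow → nofoob, hewemnuw → hewemnuob, muvdaw → muvdaob) drop the final letter and add -ob.
So vorobbiw → vorobbiob.

vorobbiob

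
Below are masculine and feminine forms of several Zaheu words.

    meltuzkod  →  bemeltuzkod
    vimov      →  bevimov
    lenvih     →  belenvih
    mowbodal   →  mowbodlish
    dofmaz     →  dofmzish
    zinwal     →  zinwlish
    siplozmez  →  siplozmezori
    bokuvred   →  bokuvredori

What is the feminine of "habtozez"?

"habtozez" has last vowel 'e'. The stems whose last vowel is 'e' (siplozmez → siplozmezori, bokuvred → bokuvredori) add -ori.
So habtozez → habtozezori.

habtozezori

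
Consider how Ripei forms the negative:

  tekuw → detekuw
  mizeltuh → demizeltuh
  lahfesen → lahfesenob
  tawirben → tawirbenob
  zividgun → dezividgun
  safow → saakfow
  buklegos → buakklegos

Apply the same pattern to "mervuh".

demervuh

"mervuh" has last vowel 'u'. The stems whose last vowel is 'u' (zividgun → dezividgun, mizeltuh → demizeltuh, tekuw → detekuw) add the prefix de-.
The other patterns: stems whose last vowel is 'e' add -ob; stems whose last vowel is 'o' insert -ak- after the first vowel.
So mervuh → demervuh.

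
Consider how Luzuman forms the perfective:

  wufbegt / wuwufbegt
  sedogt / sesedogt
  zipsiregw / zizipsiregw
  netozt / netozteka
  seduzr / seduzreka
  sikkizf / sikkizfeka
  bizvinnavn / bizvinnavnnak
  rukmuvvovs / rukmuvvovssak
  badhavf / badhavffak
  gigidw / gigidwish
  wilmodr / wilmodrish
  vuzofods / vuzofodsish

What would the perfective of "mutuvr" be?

"mutuvr" has second-to-last letter 'v'. The stems whose second-to-last letter is 'v' (bizvinnavn → bizvinnavnnak, rukmuvvovs → rukmuvvovssak, badhavf → badhavffak) double the final consonant and add -ak.
So mutuvr → mutuvrrak.

mutuvrrak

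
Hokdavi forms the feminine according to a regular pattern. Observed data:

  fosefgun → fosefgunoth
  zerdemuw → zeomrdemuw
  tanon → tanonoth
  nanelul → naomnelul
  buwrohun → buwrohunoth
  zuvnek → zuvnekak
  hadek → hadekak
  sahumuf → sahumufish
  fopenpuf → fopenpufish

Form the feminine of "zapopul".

zaompopul

zerdemuw and fosefgun both have last vowel 'u' yet inflect differently (zeomrdemuw, fosefgunoth), so the last vowel is not what conditions the rule; the final letter is.
"zapopul" ends in -l. The one such stem in the data (nanelul → naomnelul) inserts -om- after the first vowel (as does zerdemuw), so the same rule applies.
The other patterns: stems ending in -k add -ak; stems ending in -n add -oth; stems ending in -f add -ish.
So zapopul → zaompopul.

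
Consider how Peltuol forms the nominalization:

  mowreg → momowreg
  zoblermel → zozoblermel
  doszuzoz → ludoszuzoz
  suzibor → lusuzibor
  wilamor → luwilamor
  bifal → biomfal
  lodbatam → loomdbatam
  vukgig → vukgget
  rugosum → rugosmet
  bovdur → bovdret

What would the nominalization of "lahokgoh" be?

zoblermel and bifal both end in -l yet inflect differently (zozoblermel, biomfal), so the final letter is not what conditions the rule; the last vowel is.
"lahokgoh" has last vowel 'o'. The stems whose last vowel is 'o' (doszuzoz → ludoszuzoz, suzibor → lusuzibor, wilamor → luwilamor) add the prefix lu-.
So lahokgoh → lulahokgoh.

lulahokgoh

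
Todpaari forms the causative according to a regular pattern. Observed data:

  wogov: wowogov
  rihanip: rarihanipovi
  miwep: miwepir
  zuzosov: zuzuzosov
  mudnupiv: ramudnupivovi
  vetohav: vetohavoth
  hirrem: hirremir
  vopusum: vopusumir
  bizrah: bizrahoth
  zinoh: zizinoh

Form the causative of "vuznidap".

vuznidapoth

"vuznidap" has last vowel 'a'. The stems whose last vowel is 'a' (vetohav → vetohavoth, bizrah → bizrahoth) add -oth.
So vuznidap → vuznidapoth.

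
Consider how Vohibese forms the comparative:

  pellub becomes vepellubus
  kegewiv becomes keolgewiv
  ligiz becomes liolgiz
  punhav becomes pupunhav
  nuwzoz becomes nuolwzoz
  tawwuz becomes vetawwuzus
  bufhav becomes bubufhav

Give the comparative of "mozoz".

tawwuz and nuwzoz both end in -z yet inflect differently (vetawwuzus, nuolwzoz), so the final letter is not what conditions the rule; the last vowel is.
"mozoz" has last vowel 'o'. The one such stem in the data (nuwzoz → nuolwzoz) inserts -ol- after the first vowel (as do kegewiv, ligiz), so the same rule applies.
So mozoz → moolzoz.

moolzoz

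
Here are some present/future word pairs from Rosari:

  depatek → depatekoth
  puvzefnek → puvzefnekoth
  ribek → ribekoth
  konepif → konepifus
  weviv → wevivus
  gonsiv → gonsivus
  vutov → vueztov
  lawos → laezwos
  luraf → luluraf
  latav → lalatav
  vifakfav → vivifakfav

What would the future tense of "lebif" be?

lebifus

weviv and vutov both end in -v yet inflect differently (wevivus, vueztov), so the final letter is not what conditions the rule; the last vowel is.
"lebif" has last vowel 'i'. The stems whose last vowel is 'i' (konepif → konepifus, weviv → wevivus, gonsiv → gonsivus) add -us.
The other patterns: stems whose last vowel is 'e' add -oth; stems whose last vowel is 'o' insert -ez- after the first vowel; stems whose last vowel is 'a' repeat the first consonant+vowel as a prefix.
So lebif → lebifus.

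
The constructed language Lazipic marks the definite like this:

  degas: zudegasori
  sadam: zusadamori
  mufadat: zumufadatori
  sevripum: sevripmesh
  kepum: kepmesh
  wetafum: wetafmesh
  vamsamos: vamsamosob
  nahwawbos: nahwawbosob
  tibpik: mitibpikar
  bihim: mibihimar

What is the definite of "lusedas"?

zulusedasori

sadam and sevripum both end in -m yet inflect differently (zusadamori, sevripmesh), so the final letter is not what conditions the rule; the last vowel is.
"lusedas" has last vowel 'a'. The stems whose last vowel is 'a' (degas → zudegasori, sadam → zusadamori, mufadat → zumufadatori) add zu- … -ori around the stem.
The other patterns: stems whose last vowel is 'u' delete the last vowel and add -esh; stems whose last vowel is 'o' add -ob; stems whose last vowel is 'i' add mi- … -ar around the stem.
So lusedas → zulusedasori.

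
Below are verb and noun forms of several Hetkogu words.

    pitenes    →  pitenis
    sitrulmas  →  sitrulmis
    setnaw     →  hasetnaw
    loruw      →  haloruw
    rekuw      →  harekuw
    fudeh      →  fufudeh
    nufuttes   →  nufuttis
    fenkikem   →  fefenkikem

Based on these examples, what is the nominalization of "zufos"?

"zufos" ends in -s. The stems ending in -s (pitenes → pitenis, sitrulmas → sitrulmis, nufuttes → nufuttis) change the last vowel to 'i'.
The other patterns: stems ending in -w add the prefix ha-; stems ending in -h or -m repeat the first consonant+vowel as a prefix.
So zufos → zufis.

zufis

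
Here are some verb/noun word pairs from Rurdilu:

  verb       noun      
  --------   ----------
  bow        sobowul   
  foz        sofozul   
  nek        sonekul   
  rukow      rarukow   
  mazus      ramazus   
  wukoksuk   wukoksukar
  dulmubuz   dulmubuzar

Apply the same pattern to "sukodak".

sukodakar

"sukodak" has 3 vowels. The stems with 3 vowels (wukoksuk → wukoksukar, dulmubuz → dulmubuzar) add -ar.
The other patterns: stems with 1 vowel add so- … -ul around the stem; stems with 2 vowels add the prefix ra-.
So sukodak → sukodakar.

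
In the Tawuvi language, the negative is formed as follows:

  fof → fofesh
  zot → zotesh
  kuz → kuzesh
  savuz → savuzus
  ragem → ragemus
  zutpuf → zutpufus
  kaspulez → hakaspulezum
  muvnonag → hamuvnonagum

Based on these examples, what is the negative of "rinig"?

rinigus

kuz and savuz both end in -z yet inflect differently (kuzesh, savuzus), so the final letter is not what conditions the rule; the number of vowels is.
"rinig" has 2 vowels. The stems with 2 vowels (savuz → savuzus, ragem → ragemus, zutpuf → zutpufus) add -us.
The other patterns: stems with 1 vowel add -esh; stems with 3 vowels add ha- … -um around the stem.
So rinig → rinigus.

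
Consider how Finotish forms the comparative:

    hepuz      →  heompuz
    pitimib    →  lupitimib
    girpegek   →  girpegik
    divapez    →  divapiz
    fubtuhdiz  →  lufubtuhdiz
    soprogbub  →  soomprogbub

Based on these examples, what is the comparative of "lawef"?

lawif

hepuz and fubtuhdiz both end in -z yet inflect differently (heompuz, lufubtuhdiz), so the final letter is not what conditions the rule; the last vowel is.
"lawef" has last vowel 'e'. The stems whose last vowel is 'e' (girpegek → girpegik, divapez → divapiz) change the last vowel to 'i'.
The other patterns: stems whose last vowel is 'u' insert -om- after the first vowel; stems whose last vowel is 'i' add the prefix lu-.
So lawef → lawif.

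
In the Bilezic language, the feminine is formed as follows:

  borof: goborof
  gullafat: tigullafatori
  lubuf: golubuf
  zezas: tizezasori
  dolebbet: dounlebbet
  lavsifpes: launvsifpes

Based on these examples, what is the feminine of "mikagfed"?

miunkagfed

dolebbet and gullafat both end in -t yet inflect differently (dounlebbet, tigullafatori), so the final letter is not what conditions the rule; the last vowel is.
"mikagfed" has last vowel 'e'. The stems whose last vowel is 'e' (lavsifpes → launvsifpes, dolebbet → dounlebbet) insert -un- after the first vowel.
The other patterns: stems whose last vowel is 'o' or 'u' add the prefix go-; stems whose last vowel is 'a' add ti- … -ori around the stem.
So mikagfed → miunkagfed.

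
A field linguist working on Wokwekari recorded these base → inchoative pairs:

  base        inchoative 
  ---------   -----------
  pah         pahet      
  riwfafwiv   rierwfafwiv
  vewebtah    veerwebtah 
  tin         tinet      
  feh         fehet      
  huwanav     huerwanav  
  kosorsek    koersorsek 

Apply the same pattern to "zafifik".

zaerfifik

pah and vewebtah both end in -h yet inflect differently (pahet, veerwebtah), so the final letter is not what conditions the rule; the number of vowels is.
"zafifik" has 3 vowels. The stems with 3 vowels (kosorsek → koersorsek, vewebtah → veerwebtah, huwanav → huerwanav) insert -er- after the first vowel.
The other pattern: stems with 1 vowel add -et.
So zafifik → zaerfifik.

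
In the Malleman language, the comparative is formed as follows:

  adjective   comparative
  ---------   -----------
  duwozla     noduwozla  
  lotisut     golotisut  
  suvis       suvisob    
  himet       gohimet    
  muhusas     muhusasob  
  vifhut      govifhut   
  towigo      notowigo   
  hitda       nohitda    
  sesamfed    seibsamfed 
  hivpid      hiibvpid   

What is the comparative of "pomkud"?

"pomkud" ends in -d. The stems ending in -d (hivpid → hiibvpid, sesamfed → seibsamfed) insert -ib- after the first vowel.
So pomkud → poibmkud.

poibmkud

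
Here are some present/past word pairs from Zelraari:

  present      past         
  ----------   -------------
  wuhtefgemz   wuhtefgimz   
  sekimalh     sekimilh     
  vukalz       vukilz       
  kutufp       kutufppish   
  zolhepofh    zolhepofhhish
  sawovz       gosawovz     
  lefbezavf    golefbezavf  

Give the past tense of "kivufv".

kivufvvish

"kivufv" has second-to-last letter 'f'. The stems whose second-to-last letter is 'f' (zolhepofh → zolhepofhhish, kutufp → kutufppish) double the final consonant and add -ish.
So kivufv → kivufvvish.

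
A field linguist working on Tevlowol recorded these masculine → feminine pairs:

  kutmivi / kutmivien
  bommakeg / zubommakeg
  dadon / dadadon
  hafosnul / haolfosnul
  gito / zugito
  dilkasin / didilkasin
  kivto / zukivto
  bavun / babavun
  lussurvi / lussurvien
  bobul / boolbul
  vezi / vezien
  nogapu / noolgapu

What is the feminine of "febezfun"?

fefebezfun

kivto and dadon both have last vowel 'o' yet inflect differently (zukivto, dadadon), so the last vowel is not what conditions the rule; the final letter is.
"febezfun" ends in -n. The stems ending in -n (dadon → dadadon, bavun → babavun, dilkasin → didilkasin) repeat the first consonant+vowel as a prefix.
So febezfun → fefebezfun.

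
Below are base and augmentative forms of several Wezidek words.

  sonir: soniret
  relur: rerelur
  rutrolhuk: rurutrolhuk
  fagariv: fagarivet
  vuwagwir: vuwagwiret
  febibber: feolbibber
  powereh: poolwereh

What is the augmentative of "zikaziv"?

relur and vuwagwir both end in -r yet inflect differently (rerelur, vuwagwiret), so the final letter is not what conditions the rule; the last vowel is.
"zikaziv" has last vowel 'i'. The stems whose last vowel is 'i' (vuwagwir → vuwagwiret, sonir → soniret, fagariv → fagarivet) add -et.
So zikaziv → zikazivet.

zikazivet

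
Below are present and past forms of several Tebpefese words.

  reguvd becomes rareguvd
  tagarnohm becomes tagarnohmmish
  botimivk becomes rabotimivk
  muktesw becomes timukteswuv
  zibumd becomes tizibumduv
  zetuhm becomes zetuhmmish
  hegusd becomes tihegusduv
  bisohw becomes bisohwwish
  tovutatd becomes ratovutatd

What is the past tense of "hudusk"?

tihuduskuv

"hudusk" has second-to-last letter 's'. The stems whose second-to-last letter is 's' (muktesw → timukteswuv, hegusd → tihegusduv) add ti- … -uv around the stem.
So hudusk → tihuduskuv.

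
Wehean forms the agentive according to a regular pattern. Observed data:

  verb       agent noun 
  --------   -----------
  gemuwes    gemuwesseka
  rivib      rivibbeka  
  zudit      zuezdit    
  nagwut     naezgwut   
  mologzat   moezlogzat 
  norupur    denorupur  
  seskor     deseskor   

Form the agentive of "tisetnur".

detisetnur

rivib and zudit both have last vowel 'i' yet inflect differently (rivibbeka, zuezdit), so the last vowel is not what conditions the rule; the final letter is.
"tisetnur" ends in -r. The stems ending in -r (norupur → denorupur, seskor → deseskor) add the prefix de-.
So tisetnur → detisetnur.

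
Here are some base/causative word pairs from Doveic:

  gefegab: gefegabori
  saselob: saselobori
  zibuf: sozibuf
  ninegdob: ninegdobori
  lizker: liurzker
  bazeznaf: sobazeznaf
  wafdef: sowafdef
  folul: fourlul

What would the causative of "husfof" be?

sohusfof

"husfof" ends in -f. The stems ending in -f (zibuf → sozibuf, wafdef → sowafdef, bazeznaf → sobazeznaf) add the prefix so-.
So husfof → sohusfof.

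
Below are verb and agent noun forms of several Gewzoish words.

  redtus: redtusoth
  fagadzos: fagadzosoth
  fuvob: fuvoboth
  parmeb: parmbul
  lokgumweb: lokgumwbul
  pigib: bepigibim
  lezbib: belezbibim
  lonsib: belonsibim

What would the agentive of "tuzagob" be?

fuvob and parmeb both end in -b yet inflect differently (fuvoboth, parmbul), so the final letter is not what conditions the rule; the last vowel is.
"tuzagob" has last vowel 'o'. The stems whose last vowel is 'o' (fagadzos → fagadzosoth, fuvob → fuvoboth) add -oth.
The other patterns: stems whose last vowel is 'e' delete the last vowel and add -ul; stems whose last vowel is 'i' add be- … -im around the stem.
So tuzagob → tuzagoboth.

tuzagoboth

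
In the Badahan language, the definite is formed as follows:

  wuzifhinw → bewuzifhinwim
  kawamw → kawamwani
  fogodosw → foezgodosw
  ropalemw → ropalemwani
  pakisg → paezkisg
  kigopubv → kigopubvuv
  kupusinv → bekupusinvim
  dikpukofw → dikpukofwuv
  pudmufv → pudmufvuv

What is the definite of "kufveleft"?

kufveleftuv

fogodosw and kawamw both end in -w yet inflect differently (foezgodosw, kawamwani), so the final letter is not what conditions the rule; the second-to-last letter is.
"kufveleft" has second-to-last letter 'f'. The stems whose second-to-last letter is 'f' (pudmufv → pudmufvuv, dikpukofw → dikpukofwuv) add -uv.
The other patterns: stems whose second-to-last letter is 's' insert -ez- after the first vowel; stems whose second-to-last letter is 'm' add -ani; stems whose second-to-last letter is 'n' add be- … -im around the stem.
So kufveleft → kufveleftuv.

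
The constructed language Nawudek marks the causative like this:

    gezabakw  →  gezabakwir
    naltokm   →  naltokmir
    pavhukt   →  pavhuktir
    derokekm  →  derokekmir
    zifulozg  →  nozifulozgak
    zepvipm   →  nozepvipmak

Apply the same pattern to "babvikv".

babvikvir

"babvikv" has second-to-last letter 'k'. The stems whose second-to-last letter is 'k' (gezabakw → gezabakwir, naltokm → naltokmir, pavhukt → pavhuktir) add -ir.
So babvikv → babvikvir.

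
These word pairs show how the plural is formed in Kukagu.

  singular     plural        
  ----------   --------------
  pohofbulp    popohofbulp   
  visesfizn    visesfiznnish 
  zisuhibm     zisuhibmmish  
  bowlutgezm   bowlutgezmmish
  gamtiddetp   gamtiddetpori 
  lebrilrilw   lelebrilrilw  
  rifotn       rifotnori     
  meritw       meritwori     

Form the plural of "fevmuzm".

fevmuzmmish

pohofbulp and gamtiddetp both end in -p yet inflect differently (popohofbulp, gamtiddetpori), so the final letter is not what conditions the rule; the second-to-last letter is.
"fevmuzm" has second-to-last letter 'z'. The stems whose second-to-last letter is 'z' (visesfizn → visesfiznnish, bowlutgezm → bowlutgezmmish) double the final consonant and add -ish.
The other patterns: stems whose second-to-last letter is 'l' repeat the first consonant+vowel as a prefix; stems whose second-to-last letter is 't' add -ori.
So fevmuzm → fevmuzmmish.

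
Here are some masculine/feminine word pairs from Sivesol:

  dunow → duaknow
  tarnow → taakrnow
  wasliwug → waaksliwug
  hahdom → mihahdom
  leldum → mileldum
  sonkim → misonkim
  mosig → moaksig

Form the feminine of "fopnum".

leldum and wasliwug both have last vowel 'u' yet inflect differently (mileldum, waaksliwug), so the last vowel is not what conditions the rule; the final letter is.
"fopnum" ends in -m. The stems ending in -m (leldum → mileldum, hahdom → mihahdom, sonkim → misonkim) add the prefix mi-.
So fopnum → mifopnum.

mifopnum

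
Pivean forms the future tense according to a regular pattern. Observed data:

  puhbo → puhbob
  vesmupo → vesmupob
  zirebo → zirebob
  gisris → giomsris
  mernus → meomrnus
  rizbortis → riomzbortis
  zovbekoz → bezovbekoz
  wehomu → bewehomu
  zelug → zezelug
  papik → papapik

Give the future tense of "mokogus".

moomkogus

puhbo and zovbekoz both have last vowel 'o' yet inflect differently (puhbob, bezovbekoz), so the last vowel is not what conditions the rule; the final letter is.
"mokogus" ends in -s. The stems ending in -s (gisris → giomsris, mernus → meomrnus, rizbortis → riomzbortis) insert -om- after the first vowel.
So mokogus → moomkogus.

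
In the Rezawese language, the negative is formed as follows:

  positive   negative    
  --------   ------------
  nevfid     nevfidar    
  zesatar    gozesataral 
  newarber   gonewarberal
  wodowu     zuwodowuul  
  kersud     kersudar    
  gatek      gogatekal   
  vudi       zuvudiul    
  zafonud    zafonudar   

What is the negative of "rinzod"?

rinzodar

nevfid and vudi both have last vowel 'i' yet inflect differently (nevfidar, zuvudiul), so the last vowel is not what conditions the rule; the final letter is.
"rinzod" ends in -d. The stems ending in -d (zafonud → zafonudar, kersud → kersudar, nevfid → nevfidar) add -ar.
So rinzod → rinzodar.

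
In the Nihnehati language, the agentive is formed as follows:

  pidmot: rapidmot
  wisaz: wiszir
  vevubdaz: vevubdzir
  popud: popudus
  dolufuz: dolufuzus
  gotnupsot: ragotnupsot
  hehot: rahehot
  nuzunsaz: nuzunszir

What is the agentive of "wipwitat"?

wipwittir

nuzunsaz and dolufuz both end in -z yet inflect differently (nuzunszir, dolufuzus), so the final letter is not what conditions the rule; the last vowel is.
"wipwitat" has last vowel 'a'. The stems whose last vowel is 'a' (nuzunsaz → nuzunszir, wisaz → wiszir, vevubdaz → vevubdzir) delete the last vowel and add -ir.
So wipwitat → wipwittir.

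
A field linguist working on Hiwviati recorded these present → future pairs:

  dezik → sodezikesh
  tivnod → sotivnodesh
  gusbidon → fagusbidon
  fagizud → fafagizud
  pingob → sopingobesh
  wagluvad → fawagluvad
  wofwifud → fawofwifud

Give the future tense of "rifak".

"rifak" has 2 vowels. The stems with 2 vowels (dezik → sodezikesh, pingob → sopingobesh, tivnod → sotivnodesh) add so- … -esh around the stem.
So rifak → sorifakesh.

sorifakesh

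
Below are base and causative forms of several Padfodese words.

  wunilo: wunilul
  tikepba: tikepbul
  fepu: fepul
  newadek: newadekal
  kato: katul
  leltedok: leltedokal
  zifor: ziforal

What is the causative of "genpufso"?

genpufsul

leltedok and kato both have last vowel 'o' yet inflect differently (leltedokal, katul), so the last vowel is not what conditions the rule; whether the stem ends in a vowel or a consonant is.
"genpufso" ends in a vowel. The stems ending in a vowel (fepu → fepul, kato → katul, wunilo → wunilul) drop the final letter and add -ul.
The other pattern: stems ending in a consonant add -al.
So genpufso → genpufsul.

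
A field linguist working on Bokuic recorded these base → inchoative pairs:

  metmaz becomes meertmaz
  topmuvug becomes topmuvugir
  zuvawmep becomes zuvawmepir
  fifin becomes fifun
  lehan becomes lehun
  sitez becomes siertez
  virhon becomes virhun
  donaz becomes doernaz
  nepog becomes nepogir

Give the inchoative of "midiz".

"midiz" ends in -z. The stems ending in -z (metmaz → meertmaz, donaz → doernaz, sitez → siertez) insert -er- after the first vowel.
So midiz → mierdiz.

mierdiz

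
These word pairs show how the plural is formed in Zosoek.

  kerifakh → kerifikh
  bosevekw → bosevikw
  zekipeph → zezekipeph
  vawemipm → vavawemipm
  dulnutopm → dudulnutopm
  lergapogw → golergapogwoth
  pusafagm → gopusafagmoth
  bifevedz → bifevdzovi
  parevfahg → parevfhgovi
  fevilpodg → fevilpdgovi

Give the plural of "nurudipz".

nunurudipz

"nurudipz" has second-to-last letter 'p'. The stems whose second-to-last letter is 'p' (zekipeph → zezekipeph, vawemipm → vavawemipm, dulnutopm → dudulnutopm) repeat the first consonant+vowel as a prefix.
So nurudipz → nunurudipz.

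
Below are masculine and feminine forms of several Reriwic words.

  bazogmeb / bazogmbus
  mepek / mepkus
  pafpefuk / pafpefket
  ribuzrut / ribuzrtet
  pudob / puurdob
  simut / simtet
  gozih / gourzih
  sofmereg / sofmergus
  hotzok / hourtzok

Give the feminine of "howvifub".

howvifbet

mepek and pafpefuk both end in -k yet inflect differently (mepkus, pafpefket), so the final letter is not what conditions the rule; the last vowel is.
"howvifub" has last vowel 'u'. The stems whose last vowel is 'u' (simut → simtet, pafpefuk → pafpefket, ribuzrut → ribuzrtet) delete the last vowel and add -et.
So howvifub → howvifbet.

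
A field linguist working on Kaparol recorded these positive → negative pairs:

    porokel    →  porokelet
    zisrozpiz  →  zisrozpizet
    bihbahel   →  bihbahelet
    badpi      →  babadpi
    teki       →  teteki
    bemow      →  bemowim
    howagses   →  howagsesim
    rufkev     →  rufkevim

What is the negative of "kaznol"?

kaznolet

zisrozpiz and badpi both have last vowel 'i' yet inflect differently (zisrozpizet, babadpi), so the last vowel is not what conditions the rule; the final letter is.
"kaznol" ends in -l. The stems ending in -l (porokel → porokelet, bihbahel → bihbahelet) add -et.
The other patterns: stems ending in -i repeat the first consonant+vowel as a prefix; stems ending in -s, -v or -w add -im.
So kaznol → kaznolet.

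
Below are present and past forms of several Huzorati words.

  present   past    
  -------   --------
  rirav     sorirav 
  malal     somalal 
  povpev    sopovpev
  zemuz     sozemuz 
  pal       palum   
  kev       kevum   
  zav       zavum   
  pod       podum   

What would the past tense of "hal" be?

halum

kev and rirav both end in -v yet inflect differently (kevum, sorirav), so the final letter is not what conditions the rule; the number of vowels is.
"hal" has 1 vowel. The stems with 1 vowel (kev → kevum, pod → podum, zav → zavum) add -um.
The other pattern: stems with 2 vowels add the prefix so-.
So hal → halum.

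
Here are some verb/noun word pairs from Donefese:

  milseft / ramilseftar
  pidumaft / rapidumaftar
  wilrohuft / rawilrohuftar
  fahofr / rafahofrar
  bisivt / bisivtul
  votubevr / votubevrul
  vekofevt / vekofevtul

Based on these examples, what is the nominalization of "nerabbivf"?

milseft and bisivt both end in -t yet inflect differently (ramilseftar, bisivtul), so the final letter is not what conditions the rule; the second-to-last letter is.
"nerabbivf" has second-to-last letter 'v'. The stems whose second-to-last letter is 'v' (bisivt → bisivtul, votubevr → votubevrul, vekofevt → vekofevtul) add -ul.
So nerabbivf → nerabbivful.

nerabbivful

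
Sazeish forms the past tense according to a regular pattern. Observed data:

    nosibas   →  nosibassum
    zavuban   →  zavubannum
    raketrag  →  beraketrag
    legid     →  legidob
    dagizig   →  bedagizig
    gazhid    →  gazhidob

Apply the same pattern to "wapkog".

"wapkog" ends in -g. The stems ending in -g (dagizig → bedagizig, raketrag → beraketrag) add the prefix be-.
The other patterns: stems ending in -d add -ob; stems ending in -n or -s double the final consonant and add -um.
So wapkog → bewapkog.

bewapkog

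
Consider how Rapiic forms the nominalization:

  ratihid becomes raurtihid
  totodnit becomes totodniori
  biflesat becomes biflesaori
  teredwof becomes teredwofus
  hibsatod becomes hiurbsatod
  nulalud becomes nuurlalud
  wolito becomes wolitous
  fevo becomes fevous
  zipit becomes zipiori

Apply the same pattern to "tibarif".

totodnit and ratihid both have last vowel 'i' yet inflect differently (totodniori, raurtihid), so the last vowel is not what conditions the rule; the final letter is.
"tibarif" ends in -f. The one such stem in the data (teredwof → teredwofus) adds -us, so the same rule applies.
The other patterns: stems ending in -t drop the final letter and add -ori; stems ending in -d insert -ur- after the first vowel.
So tibarif → tibarifus.

tibarifus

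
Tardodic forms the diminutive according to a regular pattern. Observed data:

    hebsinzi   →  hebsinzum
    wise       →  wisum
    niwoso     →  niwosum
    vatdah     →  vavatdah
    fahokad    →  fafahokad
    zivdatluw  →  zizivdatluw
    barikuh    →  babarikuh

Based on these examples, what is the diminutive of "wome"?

"wome" ends in a vowel. The stems ending in a vowel (hebsinzi → hebsinzum, wise → wisum, niwoso → niwosum) drop the final letter and add -um.
So wome → womum.

womum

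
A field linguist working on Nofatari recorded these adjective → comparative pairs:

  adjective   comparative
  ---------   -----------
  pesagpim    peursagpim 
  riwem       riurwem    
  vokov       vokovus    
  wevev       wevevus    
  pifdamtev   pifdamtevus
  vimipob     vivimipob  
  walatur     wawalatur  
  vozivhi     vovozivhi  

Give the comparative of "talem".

riwem and wevev both have last vowel 'e' yet inflect differently (riurwem, wevevus), so the last vowel is not what conditions the rule; the final letter is.
"talem" ends in -m. The stems ending in -m (pesagpim → peursagpim, riwem → riurwem) insert -ur- after the first vowel.
The other patterns: stems ending in -v add -us; stems ending in -b, -i or -r repeat the first consonant+vowel as a prefix.
So talem → taurlem.

taurlem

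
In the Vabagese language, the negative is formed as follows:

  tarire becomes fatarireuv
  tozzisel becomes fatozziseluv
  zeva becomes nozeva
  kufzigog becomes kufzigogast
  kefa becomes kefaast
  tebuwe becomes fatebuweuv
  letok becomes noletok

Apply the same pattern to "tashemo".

fatashemouv

"tashemo" begins with t-. The stems beginning with t- (tozzisel → fatozziseluv, tarire → fatarireuv, tebuwe → fatebuweuv) add fa- … -uv around the stem.
So tashemo → fatashemouv.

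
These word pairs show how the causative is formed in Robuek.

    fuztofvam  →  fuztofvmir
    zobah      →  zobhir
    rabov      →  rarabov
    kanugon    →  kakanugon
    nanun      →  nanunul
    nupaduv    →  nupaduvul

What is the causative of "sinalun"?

sinalunul

kanugon and nanun both end in -n yet inflect differently (kakanugon, nanunul), so the final letter is not what conditions the rule; the last vowel is.
"sinalun" has last vowel 'u'. The stems whose last vowel is 'u' (nanun → nanunul, nupaduv → nupaduvul) add -ul.
The other patterns: stems whose last vowel is 'a' delete the last vowel and add -ir; stems whose last vowel is 'o' repeat the first consonant+vowel as a prefix.
So sinalun → sinalunul.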